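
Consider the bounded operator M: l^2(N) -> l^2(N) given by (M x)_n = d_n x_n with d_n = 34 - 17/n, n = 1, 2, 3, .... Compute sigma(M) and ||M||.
sigma(M) = {34 - 17/n : n ≥ 1} ∪ {34}; ||M|| = 34

A bounded diagonal operator on l^2 with diagonal entries d_n has spectrum equal to the closure of {d_n : n ≥ 1}: every d_n is an eigenvalue (with eigenvector e_n), so {d_n} ⊂ sigma(M); the spectrum is closed, so its closure is too; and for lambda not in the closure, (M - lambda I) has bounded inverse (the diagonal entries 1/(d_n - lambda) are bounded). For our sequence d_n = 34 - 17/n, n = 1, 2, 3, ...:
  - {d_n} = {34 - 17/n : n ≥ 1}; the only limit point is 34
  - closure = {34 - 17/n : n ≥ 1} ∪ {34}
For the norm: a diagonal operator has ||M|| = sup_n |d_n|. Here d_n = 34 - 17/n increases monotonically from d_1 = 17 toward 34, with all terms in [17, 34); so sup_n |d_n| = 34 (the supremum is the limit, not attained). So ||M|| = 34.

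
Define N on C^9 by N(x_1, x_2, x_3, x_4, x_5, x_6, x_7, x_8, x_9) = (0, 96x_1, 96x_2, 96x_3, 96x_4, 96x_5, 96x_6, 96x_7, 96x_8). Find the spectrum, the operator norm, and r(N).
sigma(N) = {0}; ||N|| = 96; r(N) = 0. (N is nilpotent with N^9 = 0.)

On C^9, N is a strictly lower-triangular matrix with 96 on the subdiagonal and zeros elsewhere, so its characteristic polynomial is lambda^9 and every eigenvalue is 0: sigma(N) = {0}. For the operator norm, N e_i = 96e_{i+1} for i = 1, ..., 8 and N e_9 = 0, so the singular values of N are 96 (with multiplicity 8) and 0; hence ||N|| = 96. The spectral radius r(N) = max|lambda| = 0. Note ||N|| > r(N) — characteristic of non-normal nilpotent operators. Indeed N^9 = 0.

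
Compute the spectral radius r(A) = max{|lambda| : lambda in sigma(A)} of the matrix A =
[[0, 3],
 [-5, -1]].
r(A) = sqrt(15) ≈ 3.873

The eigenvalues of A are the roots of its characteristic polynomial. With M = A (coefficients from the trace and determinant):
  p(λ) = det(λ I - M) = λ^2 + λ + 15.
For λ^2 + λ + 15 the discriminant is -59. It is negative, so the roots are the complex-conjugate pair λ = -1/2 ± (sqrt(59)/2) i ≈ -0.5 ± 3.8406i. For a conjugate pair the product of the roots equals the constant term, so |λ|^2 = 15 and |λ| = sqrt(15) ≈ 3.873.
Thus the eigenvalues (to 4 decimals) are -0.5 ± 3.8406i (modulus 3.873). The spectral radius is the largest modulus: r(A) = sqrt(15) ≈ 3.873. (Cross-check: r(A) ≤ ||A||_2 ≈ 5.1492; equality holds whenever A is normal, though it can also hold for some non-normal A.)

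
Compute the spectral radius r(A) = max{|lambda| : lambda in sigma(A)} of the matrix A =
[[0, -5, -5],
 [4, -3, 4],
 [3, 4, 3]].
r(A) ≈ 5.3681

The eigenvalues of A are the roots of its characteristic polynomial. With M = A (coefficients from the trace, the sum of principal 2x2 minors, and det A):
  p(λ) = det(λ I - M) = λ^3 + 10λ + 125.
No integer candidate from the rational root theorem (±divisors of 125) is a root, so the roots are irrational. The cubic discriminant is Δ = -425875 < 0, so there is one real root and a complex-conjugate pair. p(-5) = -50 and p(-4) = 21 have opposite signs, so a root lies in (-5, -4); Newton's method refines it to λ ≈ -4.3378. Dividing out (λ - (-4.3378)) leaves approximately λ^2 - 4.3378λ + 28.8165. For λ^2 - 4.3378λ + 28.8165 the discriminant is -96.4494. It is negative, so the remaining roots are the complex-conjugate pair λ ≈ 2.1689 ± 4.9104i. Their product equals the constant term, so |λ|^2 ≈ 28.8165 and |λ| ≈ 5.3681.
Thus the eigenvalues (to 4 decimals) are -4.3378 (modulus 4.3378); 2.1689 ± 4.9104i (modulus 5.3681). The spectral radius is the largest modulus: r(A) ≈ 5.3681. (Cross-check: r(A) ≤ ||A||_2 ≈ 9.0097; equality holds whenever A is normal, though it can also hold for some non-normal A.)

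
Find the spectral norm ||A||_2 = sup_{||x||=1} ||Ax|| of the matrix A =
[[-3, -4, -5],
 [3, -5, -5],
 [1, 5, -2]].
||A||_2 ≈ 9.773 (= sqrt(largest eigenvalue of A^T A))

||A||_2 = sigma_max(A) = sqrt(lambda_max(A^T A)). Form the symmetric matrix M = A^T A =
[[19, 2, -2],
 [2, 66, 35],
 [-2, 35, 54]].
Its characteristic polynomial (trace, sum of principal 2x2 minors, determinant of M give the coefficients) is
  p(λ) = det(λ I - M) = λ^3 - 139λ^2 + 4611λ - 43681.
No integer candidate from the rational root theorem (±divisors of 43681) is a root, so the roots are irrational. The cubic discriminant is Δ = 1822834496 > 0, so there are three distinct real roots. p(17) = -552 and p(18) = 113 have opposite signs, so a root lies in (17, 18); Newton's method refines it to λ ≈ 17.8101. p(25) = 344 and p(26) = -183 have opposite signs, so a root lies in (25, 26); Newton's method refines it to λ ≈ 25.6785. p(95) = -2736 and p(96) = 2687 have opposite signs, so a root lies in (95, 96); Newton's method refines it to λ ≈ 95.5113. Check (Vieta): the three roots sum to 139, matching tr M = 139.
So the eigenvalues of A^T A are ≈ 17.8101, 25.6785, 95.5113 (all ≥ 0, as they must be for A^T A). The largest is λ_max ≈ 95.5113, hence ||A||_2 = sqrt(λ_max) ≈ 9.773.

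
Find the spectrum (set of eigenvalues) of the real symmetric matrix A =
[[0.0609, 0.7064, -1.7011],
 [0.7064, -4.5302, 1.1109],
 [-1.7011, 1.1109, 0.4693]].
sigma(A) ≈ {-5, -1, 2}

A is real symmetric, so its spectrum consists of real eigenvalues. Expanding the characteristic polynomial of the displayed matrix gives
  det(λ I - A) = p(λ) = λ^3 + (4)λ^2 + (-7)λ + (-10).
Solving p(λ) = 0 yields eigenvalues ≈ -5, -1, 2. (A is shown rounded to 4 decimals, so these recover the underlying integer eigenvalues to within that precision.)
Verification: the trace of A = -4 equals the sum of eigenvalues -4, and det(A) ≈ 10.0006 matches the eigenvalue product 10.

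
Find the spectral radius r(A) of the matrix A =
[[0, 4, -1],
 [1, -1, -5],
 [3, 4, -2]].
r(A) ≈ 4.5396

The eigenvalues of A are the roots of its characteristic polynomial. With M = A (coefficients from the trace, the sum of principal 2x2 minors, and det A):
  p(λ) = det(λ I - M) = λ^3 + 3λ^2 + 21λ + 59.
No integer candidate from the rational root theorem (±divisors of 59) is a root, so the roots are irrational. The cubic discriminant is Δ = -66528 < 0, so there is one real root and a complex-conjugate pair. p(-3) = -4 and p(-2) = 21 have opposite signs, so a root lies in (-3, -2); Newton's method refines it to λ ≈ -2.863. Dividing out (λ - (-2.863)) leaves approximately λ^2 + 0.137λ + 20.6078. For λ^2 + 0.137λ + 20.6078 the discriminant is -82.4123. It is negative, so the remaining roots are the complex-conjugate pair λ ≈ -0.0685 ± 4.5391i. Their product equals the constant term, so |λ|^2 ≈ 20.6078 and |λ| ≈ 4.5396.
Thus the eigenvalues (to 4 decimals) are -2.863 (modulus 2.863); -0.0685 ± 4.5391i (modulus 4.5396). The spectral radius is the largest modulus: r(A) ≈ 4.5396. (Cross-check: r(A) ≤ ||A||_2 ≈ 6.7407; equality holds whenever A is normal, though it can also hold for some non-normal A.)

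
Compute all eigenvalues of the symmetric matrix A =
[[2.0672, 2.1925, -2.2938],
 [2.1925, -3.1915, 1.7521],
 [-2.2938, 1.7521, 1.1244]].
sigma(A) ≈ {-5, 1, 4}

A is real symmetric, so its spectrum consists of real eigenvalues. Expanding the characteristic polynomial of the displayed matrix gives
  det(λ I - A) = p(λ) = λ^3 + (0)λ^2 + (-21)λ + (20).
Solving p(λ) = 0 yields eigenvalues ≈ -5, 1, 4. (A is shown rounded to 4 decimals, so these recover the underlying integer eigenvalues to within that precision.)
Verification: the trace of A = 0 equals the sum of eigenvalues 0, and det(A) ≈ -20.0003 matches the eigenvalue product -20.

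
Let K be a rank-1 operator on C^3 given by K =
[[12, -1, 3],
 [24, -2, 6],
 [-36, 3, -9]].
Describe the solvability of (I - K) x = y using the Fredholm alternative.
(I - K) is singular (det(I - K) = 0, i.e. 1 ∈ sigma(K)). (I - K) x = y is solvable iff y ⊥ ker((I - K)^*) = span{(12, -1, 3)}, i.e. iff 12y_1 - y_2 + 3y_3 = 0. When solvable, the solutions are x = y + c·(1, 2, -3), c arbitrary (ker(I - K) = span{(1, 2, -3)}, dimension 1).

K has rank 1, so it is an outer product K = u v^T: every row of K is a multiple of one row vector. Reading off the entries, u = (1, 2, -3) and v = (12, -1, 3) (row i of K equals u_i·v^T). A rank-one matrix u v^T satisfies K u = u (v·u) and kills the (2)-dimensional subspace v^⊥, so its characteristic polynomial is lambda^2 (lambda - v·u) with v·u = tr K = 1. Hence the eigenvalues of I - K are 1 (multiplicity 2) and 1 - (1) = 0, so det(I - K) = 0. (Direct check: I - K =
[[-11, 1, -3],
 [-24, 3, -6],
 [36, -3, 10]]
has determinant 0.) So 1 is an eigenvalue of K and (I - K) is not invertible. The finite-dimensional Fredholm alternative says: either (I - K) is invertible, or ker(I - K) ≠ {0} and then range(I - K) = ker((I - K)^*)^⊥, with dim ker(I - K) = dim ker((I - K)^*). We are in the second case, so we need both kernels. Kernel of I - K: (I - K) u = u - u (v·u) = u - u = 0, so ker(I - K) = span{u} = span{(1, 2, -3)} (it is exactly 1-dimensional because rank(I - K) = 2). Kernel of the adjoint: K is real, so (I - K)^* = I - K^T = I - v u^T, and (I - v u^T) v = v - v (u·v) = 0; hence ker((I - K)^*) = span{v} = span{(12, -1, 3)}. Therefore (I - K) x = y is solvable iff <y, v> = 0, i.e. iff 12y_1 - y_2 + 3y_3 = 0. When this holds, K y = u (v·y) = 0, so (I - K) y = y and x = y is a particular solution; the full solution set is the line x = y + c·u = y + c·(1, 2, -3), c ∈ C.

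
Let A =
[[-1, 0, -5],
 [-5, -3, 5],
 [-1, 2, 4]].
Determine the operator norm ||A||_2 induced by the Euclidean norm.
||A||_2 ≈ 8.9214 (= sqrt(largest eigenvalue of A^T A))

||A||_2 = sigma_max(A) = sqrt(lambda_max(A^T A)). Form the symmetric matrix M = A^T A =
[[27, 13, -24],
 [13, 13, -7],
 [-24, -7, 66]].
Its characteristic polynomial (trace, sum of principal 2x2 minors, determinant of M give the coefficients) is
  p(λ) = det(λ I - M) = λ^3 - 106λ^2 + 2197λ - 7569.
No integer candidate from the rational root theorem (±divisors of 7569) is a root, so the roots are irrational. The cubic discriminant is Δ = 5938313913 > 0, so there are three distinct real roots. p(4) = -413 and p(5) = 891 have opposite signs, so a root lies in (4, 5); Newton's method refines it to λ ≈ 4.3017. p(22) = 109 and p(23) = -945 have opposite signs, so a root lies in (22, 23); Newton's method refines it to λ ≈ 22.1069. p(79) = -2513 and p(80) = 1791 have opposite signs, so a root lies in (79, 80); Newton's method refines it to λ ≈ 79.5913. Check (Vieta): the three roots sum to 106, matching tr M = 106.
So the eigenvalues of A^T A are ≈ 4.3017, 22.1069, 79.5913 (all ≥ 0, as they must be for A^T A). The largest is λ_max ≈ 79.5913, hence ||A||_2 = sqrt(λ_max) ≈ 8.9214.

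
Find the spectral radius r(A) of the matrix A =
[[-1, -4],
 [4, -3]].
r(A) = sqrt(19) ≈ 4.3589

The eigenvalues of A are the roots of its characteristic polynomial. With M = A (coefficients from the trace and determinant):
  p(λ) = det(λ I - M) = λ^2 + 4λ + 19.
For λ^2 + 4λ + 19 the discriminant is -60. It is negative, so the roots are the complex-conjugate pair λ = -2 ± (sqrt(60)/2) i ≈ -2 ± 3.873i. For a conjugate pair the product of the roots equals the constant term, so |λ|^2 = 19 and |λ| = sqrt(19) ≈ 4.3589.
Thus the eigenvalues (to 4 decimals) are -2 ± 3.873i (modulus 4.3589). The spectral radius is the largest modulus: r(A) = sqrt(19) ≈ 4.3589. (Cross-check: r(A) ≤ ||A||_2 ≈ 5.4721; equality holds whenever A is normal, though it can also hold for some non-normal A.)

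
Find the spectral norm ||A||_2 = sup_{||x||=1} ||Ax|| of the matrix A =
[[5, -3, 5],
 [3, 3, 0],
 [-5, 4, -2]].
||A||_2 ≈ 10.0017 (= sqrt(largest eigenvalue of A^T A))

||A||_2 = sigma_max(A) = sqrt(lambda_max(A^T A)). Form the symmetric matrix M = A^T A =
[[59, -26, 35],
 [-26, 34, -23],
 [35, -23, 29]].
Its characteristic polynomial (trace, sum of principal 2x2 minors, determinant of M give the coefficients) is
  p(λ) = det(λ I - M) = λ^3 - 122λ^2 + 2273λ - 7569.
No integer candidate from the rational root theorem (±divisors of 7569) is a root, so the roots are irrational. The cubic discriminant is Δ = 11181822425 > 0, so there are three distinct real roots. p(4) = -365 and p(5) = 871 have opposite signs, so a root lies in (4, 5); Newton's method refines it to λ ≈ 4.2777. p(17) = 727 and p(18) = -351 have opposite signs, so a root lies in (17, 18); Newton's method refines it to λ ≈ 17.6882. p(100) = -269 and p(101) = 7783 have opposite signs, so a root lies in (100, 101); Newton's method refines it to λ ≈ 100.0341. Check (Vieta): the three roots sum to 122, matching tr M = 122.
So the eigenvalues of A^T A are ≈ 4.2777, 17.6882, 100.0341 (all ≥ 0, as they must be for A^T A). The largest is λ_max ≈ 100.0341, hence ||A||_2 = sqrt(λ_max) ≈ 10.0017.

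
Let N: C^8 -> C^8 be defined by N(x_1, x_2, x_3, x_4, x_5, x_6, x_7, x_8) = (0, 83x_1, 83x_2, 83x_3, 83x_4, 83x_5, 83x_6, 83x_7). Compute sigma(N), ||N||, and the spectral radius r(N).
sigma(N) = {0}; ||N|| = 83; r(N) = 0. (N is nilpotent with N^8 = 0.)

On C^8, N is a strictly lower-triangular matrix with 83 on the subdiagonal and zeros elsewhere, so its characteristic polynomial is lambda^8 and every eigenvalue is 0: sigma(N) = {0}. For the operator norm, N e_i = 83e_{i+1} for i = 1, ..., 7 and N e_8 = 0, so the singular values of N are 83 (with multiplicity 7) and 0; hence ||N|| = 83. The spectral radius r(N) = max|lambda| = 0. Note ||N|| > r(N) — characteristic of non-normal nilpotent operators. Indeed N^8 = 0.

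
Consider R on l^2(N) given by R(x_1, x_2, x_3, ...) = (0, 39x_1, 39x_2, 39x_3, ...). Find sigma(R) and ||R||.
sigma(R) = closed disk {z in C : |z| ≤ 39}; ||R|| = 39

Note R = 39·U where U is the unit right shift (U x)_k = x_{k-1} (with x_0 := 0); so ||R|| = 39||U|| and sigma(R) = 39·sigma(U). ||R x||^2 = sum_{k≥1} |39x_k|^2 = 1521||x||^2, so ||R|| = 39 and sigma(R) ⊂ {|z| ≤ 39}. For any |lambda| < 39, the equation (R - lambda I) x = 0 forces x_1 = 0, then 39x_k = lambda x_{k+1} ⇒ x = 0, so R has no eigenvalues. But (R - lambda I) is not surjective for |lambda| < 39: solving (R - lambda I) x = e_1 would require x_n proportional to (lambda/39)^(-n), which is not in l^2. So every |lambda| < 39 lies in the residual spectrum. The boundary |lambda| = 39 is in the approximate point spectrum (the spectrum is closed). Hence sigma(R) is the closed disk of radius 39.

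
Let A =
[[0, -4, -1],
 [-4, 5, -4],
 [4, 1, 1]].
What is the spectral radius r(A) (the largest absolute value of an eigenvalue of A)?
r(A) ≈ 7.63

The eigenvalues of A are the roots of its characteristic polynomial. With M = A (coefficients from the trace, the sum of principal 2x2 minors, and det A):
  p(λ) = det(λ I - M) = λ^3 - 6λ^2 - 3λ - 72.
No integer candidate from the rational root theorem (±divisors of 72) is a root, so the roots are irrational. The cubic discriminant is Δ = -225072 < 0, so there is one real root and a complex-conjugate pair. p(7) = -44 and p(8) = 32 have opposite signs, so a root lies in (7, 8); Newton's method refines it to λ ≈ 7.63. Dividing out (λ - (7.63)) leaves approximately λ^2 + 1.63λ + 9.4365. For λ^2 + 1.63λ + 9.4365 the discriminant is -35.0892. It is negative, so the remaining roots are the complex-conjugate pair λ ≈ -0.815 ± 2.9618i. Their product equals the constant term, so |λ|^2 ≈ 9.4365 and |λ| ≈ 3.0719.
Thus the eigenvalues (to 4 decimals) are 7.63 (modulus 7.63); -0.815 ± 2.9618i (modulus 3.0719). The spectral radius is the largest modulus: r(A) ≈ 7.63. (Cross-check: r(A) ≤ ||A||_2 ≈ 8.1234; equality holds whenever A is normal, though it can also hold for some non-normal A.)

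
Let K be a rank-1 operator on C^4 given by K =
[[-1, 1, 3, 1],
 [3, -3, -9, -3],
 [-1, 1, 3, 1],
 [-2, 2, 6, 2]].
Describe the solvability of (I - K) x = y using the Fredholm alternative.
(I - K) is singular (det(I - K) = 0, i.e. 1 ∈ sigma(K)). (I - K) x = y is solvable iff y ⊥ ker((I - K)^*) = span{(-1, 1, 3, 1)}, i.e. iff -y_1 + y_2 + 3y_3 + y_4 = 0. When solvable, the solutions are x = y + c·(1, -3, 1, 2), c arbitrary (ker(I - K) = span{(1, -3, 1, 2)}, dimension 1).

K has rank 1, so it is an outer product K = u v^T: every row of K is a multiple of one row vector. Reading off the entries, u = (1, -3, 1, 2) and v = (-1, 1, 3, 1) (row i of K equals u_i·v^T). A rank-one matrix u v^T satisfies K u = u (v·u) and kills the (3)-dimensional subspace v^⊥, so its characteristic polynomial is lambda^3 (lambda - v·u) with v·u = tr K = 1. Hence the eigenvalues of I - K are 1 (multiplicity 3) and 1 - (1) = 0, so det(I - K) = 0. (Direct check: I - K =
[[2, -1, -3, -1],
 [-3, 4, 9, 3],
 [1, -1, -2, -1],
 [2, -2, -6, -1]]
has determinant 0.) So 1 is an eigenvalue of K and (I - K) is not invertible. The finite-dimensional Fredholm alternative says: either (I - K) is invertible, or ker(I - K) ≠ {0} and then range(I - K) = ker((I - K)^*)^⊥, with dim ker(I - K) = dim ker((I - K)^*). We are in the second case, so we need both kernels. Kernel of I - K: (I - K) u = u - u (v·u) = u - u = 0, so ker(I - K) = span{u} = span{(1, -3, 1, 2)} (it is exactly 1-dimensional because rank(I - K) = 3). Kernel of the adjoint: K is real, so (I - K)^* = I - K^T = I - v u^T, and (I - v u^T) v = v - v (u·v) = 0; hence ker((I - K)^*) = span{v} = span{(-1, 1, 3, 1)}. Therefore (I - K) x = y is solvable iff <y, v> = 0, i.e. iff -y_1 + y_2 + 3y_3 + y_4 = 0. When this holds, K y = u (v·y) = 0, so (I - K) y = y and x = y is a particular solution; the full solution set is the line x = y + c·u = y + c·(1, -3, 1, 2), c ∈ C.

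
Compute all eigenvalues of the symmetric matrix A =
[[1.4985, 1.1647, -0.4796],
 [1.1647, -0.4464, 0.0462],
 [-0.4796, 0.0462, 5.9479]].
sigma(A) ≈ {-1, 2, 6}

A is real symmetric, so its spectrum consists of real eigenvalues. Expanding the characteristic polynomial of the displayed matrix gives
  det(λ I - A) = p(λ) = λ^3 + (-7)λ^2 + (4)λ + (12).
Solving p(λ) = 0 yields eigenvalues ≈ -1, 2, 6. (A is shown rounded to 4 decimals, so these recover the underlying integer eigenvalues to within that precision.)
Verification: the trace of A = 7 equals the sum of eigenvalues 7, and det(A) ≈ -11.9993 matches the eigenvalue product -12.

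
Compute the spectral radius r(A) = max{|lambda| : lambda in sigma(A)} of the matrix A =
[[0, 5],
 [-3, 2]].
r(A) = sqrt(15) ≈ 3.873

The eigenvalues of A are the roots of its characteristic polynomial. With M = A (coefficients from the trace and determinant):
  p(λ) = det(λ I - M) = λ^2 - 2λ + 15.
For λ^2 - 2λ + 15 the discriminant is -56. It is negative, so the roots are the complex-conjugate pair λ = 1 ± (sqrt(56)/2) i ≈ 1 ± 3.7417i. For a conjugate pair the product of the roots equals the constant term, so |λ|^2 = 15 and |λ| = sqrt(15) ≈ 3.873.
Thus the eigenvalues (to 4 decimals) are 1 ± 3.7417i (modulus 3.873). The spectral radius is the largest modulus: r(A) = sqrt(15) ≈ 3.873. (Cross-check: r(A) ≤ ||A||_2 ≈ 5.5373; equality holds whenever A is normal, though it can also hold for some non-normal A.)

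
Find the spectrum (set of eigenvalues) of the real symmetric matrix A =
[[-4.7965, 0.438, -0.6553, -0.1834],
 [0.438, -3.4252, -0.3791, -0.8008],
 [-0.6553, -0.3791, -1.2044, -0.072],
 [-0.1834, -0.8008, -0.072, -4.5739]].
sigma(A) ≈ {-5, -3, -1} (-5 with multiplicity 2)

A is real symmetric, so its spectrum consists of real eigenvalues. Expanding the characteristic polynomial of the displayed matrix gives
  det(λ I - A) = p(λ) = λ^4 + (14)λ^3 + (68)λ^2 + (130.0012)λ + (75.0025).
Solving p(λ) = 0 yields eigenvalues ≈ -5, -5, -3, -1. (A is shown rounded to 4 decimals, so these recover the underlying integer eigenvalues to within that precision.)
Verification: the trace of A = -14 equals the sum of eigenvalues -14, and det(A) ≈ 75.0025 matches the eigenvalue product 75.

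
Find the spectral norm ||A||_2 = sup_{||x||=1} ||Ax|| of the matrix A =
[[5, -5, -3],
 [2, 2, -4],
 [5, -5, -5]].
||A||_2 ≈ 11.7108 (= sqrt(largest eigenvalue of A^T A))

||A||_2 = sigma_max(A) = sqrt(lambda_max(A^T A)). Form the symmetric matrix M = A^T A =
[[54, -46, -48],
 [-46, 54, 32],
 [-48, 32, 50]].
Its characteristic polynomial (trace, sum of principal 2x2 minors, determinant of M give the coefficients) is
  p(λ) = det(λ I - M) = λ^3 - 158λ^2 + 2872λ - 1600.
No integer candidate from the rational root theorem (±divisors of 1600) is a root, so the roots are irrational. The cubic discriminant is Δ = 98911254784 > 0, so there are three distinct real roots. p(0) = -1600 and p(1) = 1115 have opposite signs, so a root lies in (0, 1); Newton's method refines it to λ ≈ 0.5752. p(20) = 640 and p(21) = -1705 have opposite signs, so a root lies in (20, 21); Newton's method refines it to λ ≈ 20.2813. p(137) = -2285 and p(138) = 13856 have opposite signs, so a root lies in (137, 138); Newton's method refines it to λ ≈ 137.1435. Check (Vieta): the three roots sum to 158, matching tr M = 158.
So the eigenvalues of A^T A are ≈ 0.5752, 20.2813, 137.1435 (all ≥ 0, as they must be for A^T A). The largest is λ_max ≈ 137.1435, hence ||A||_2 = sqrt(λ_max) ≈ 11.7108.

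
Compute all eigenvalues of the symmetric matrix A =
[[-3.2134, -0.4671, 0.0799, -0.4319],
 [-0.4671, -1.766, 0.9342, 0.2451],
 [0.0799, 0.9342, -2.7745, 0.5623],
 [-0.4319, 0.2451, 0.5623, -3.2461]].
sigma(A) ≈ {-4, -3, -1} (-3 with multiplicity 2)

A is real symmetric, so its spectrum consists of real eigenvalues. Expanding the characteristic polynomial of the displayed matrix gives
  det(λ I - A) = p(λ) = λ^4 + (11)λ^3 + (43)λ^2 + (69)λ + (36).
Solving p(λ) = 0 yields eigenvalues ≈ -4, -3, -3, -1. (A is shown rounded to 4 decimals, so these recover the underlying integer eigenvalues to within that precision.)
Verification: the trace of A = -11 equals the sum of eigenvalues -11, and det(A) ≈ 36.0000 matches the eigenvalue product 36.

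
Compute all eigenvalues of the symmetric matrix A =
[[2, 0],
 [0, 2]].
sigma(A) ≈ {2} (2 with multiplicity 2)

A is real symmetric, so its spectrum consists of real eigenvalues. Expanding the characteristic polynomial of the displayed matrix gives
  det(λ I - A) = p(λ) = λ^2 + (-4)λ + (4).
Solving p(λ) = 0 yields eigenvalues ≈ 2, 2. (A is shown rounded to 4 decimals, so these recover the underlying integer eigenvalues to within that precision.)
Verification: the trace of A = 4 equals the sum of eigenvalues 4, and det(A) ≈ 4.0000 matches the eigenvalue product 4.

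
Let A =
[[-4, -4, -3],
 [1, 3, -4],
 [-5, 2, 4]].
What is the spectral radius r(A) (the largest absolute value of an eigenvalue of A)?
r(A) ≈ 5.8775

The eigenvalues of A are the roots of its characteristic polynomial. With M = A (coefficients from the trace, the sum of principal 2x2 minors, and det A):
  p(λ) = det(λ I - M) = λ^3 - 3λ^2 - 19λ + 195.
No integer candidate from the rational root theorem (±divisors of 195) is a root, so the roots are irrational. The cubic discriminant is Δ = -774860 < 0, so there is one real root and a complex-conjugate pair. p(-6) = -15 and p(-5) = 90 have opposite signs, so a root lies in (-6, -5); Newton's method refines it to λ ≈ -5.8775. Dividing out (λ - (-5.8775)) leaves approximately λ^2 - 8.8775λ + 33.1774. For λ^2 - 8.8775λ + 33.1774 the discriminant is -53.8997. It is negative, so the remaining roots are the complex-conjugate pair λ ≈ 4.4387 ± 3.6708i. Their product equals the constant term, so |λ|^2 ≈ 33.1774 and |λ| ≈ 5.76.
Thus the eigenvalues (to 4 decimals) are -5.8775 (modulus 5.8775); 4.4387 ± 3.6708i (modulus 5.76). The spectral radius is the largest modulus: r(A) ≈ 5.8775. (Cross-check: r(A) ≤ ||A||_2 ≈ 7.3185; equality holds whenever A is normal, though it can also hold for some non-normal A.)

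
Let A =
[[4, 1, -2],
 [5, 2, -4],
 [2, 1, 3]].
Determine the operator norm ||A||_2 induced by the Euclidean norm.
||A||_2 ≈ 8.0849 (= sqrt(largest eigenvalue of A^T A))

||A||_2 = sigma_max(A) = sqrt(lambda_max(A^T A)). Form the symmetric matrix M = A^T A =
[[45, 16, -22],
 [16, 6, -7],
 [-22, -7, 29]].
Its characteristic polynomial (trace, sum of principal 2x2 minors, determinant of M give the coefficients) is
  p(λ) = det(λ I - M) = λ^3 - 80λ^2 + 960λ - 225.
No integer candidate from the rational root theorem (±divisors of 225) is a root, so the roots are irrational. The cubic discriminant is Δ = 2208169125 > 0, so there are three distinct real roots. p(0) = -225 and p(1) = 656 have opposite signs, so a root lies in (0, 1); Newton's method refines it to λ ≈ 0.2391. p(14) = 279 and p(15) = -450 have opposite signs, so a root lies in (14, 15); Newton's method refines it to λ ≈ 14.3947. p(65) = -1200 and p(66) = 2151 have opposite signs, so a root lies in (65, 66); Newton's method refines it to λ ≈ 65.3662. Check (Vieta): the three roots sum to 80, matching tr M = 80.
So the eigenvalues of A^T A are ≈ 0.2391, 14.3947, 65.3662 (all ≥ 0, as they must be for A^T A). The largest is λ_max ≈ 65.3662, hence ||A||_2 = sqrt(λ_max) ≈ 8.0849.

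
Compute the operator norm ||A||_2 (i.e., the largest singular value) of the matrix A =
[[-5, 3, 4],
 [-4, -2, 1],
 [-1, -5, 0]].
||A||_2 ≈ 7.6776 (= sqrt(largest eigenvalue of A^T A))

||A||_2 = sigma_max(A) = sqrt(lambda_max(A^T A)). Form the symmetric matrix M = A^T A =
[[42, -2, -24],
 [-2, 38, 10],
 [-24, 10, 17]].
Its characteristic polynomial (trace, sum of principal 2x2 minors, determinant of M give the coefficients) is
  p(λ) = det(λ I - M) = λ^3 - 97λ^2 + 2276λ - 1936.
No integer candidate from the rational root theorem (±divisors of 1936) is a root, so the roots are irrational. The cubic discriminant is Δ = 2104478032 > 0, so there are three distinct real roots. p(0) = -1936 and p(1) = 244 have opposite signs, so a root lies in (0, 1); Newton's method refines it to λ ≈ 0.8836. p(37) = 136 and p(38) = -644 have opposite signs, so a root lies in (37, 38); Newton's method refines it to λ ≈ 37.1716. p(58) = -1124 and p(59) = 70 have opposite signs, so a root lies in (58, 59); Newton's method refines it to λ ≈ 58.9448. Check (Vieta): the three roots sum to 97, matching tr M = 97.
So the eigenvalues of A^T A are ≈ 0.8836, 37.1716, 58.9448 (all ≥ 0, as they must be for A^T A). The largest is λ_max ≈ 58.9448, hence ||A||_2 = sqrt(λ_max) ≈ 7.6776.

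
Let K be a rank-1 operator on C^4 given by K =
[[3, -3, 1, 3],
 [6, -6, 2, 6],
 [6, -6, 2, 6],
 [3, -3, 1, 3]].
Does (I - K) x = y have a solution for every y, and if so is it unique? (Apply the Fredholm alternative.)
(I - K) is invertible (det(I - K) = -1 ≠ 0), so for every y in C^4 the equation (I - K) x = y has a unique solution.

K has rank 1, so it is an outer product K = u v^T: every row of K is a multiple of one row vector. Reading off the entries, u = (1, 2, 2, 1) and v = (3, -3, 1, 3) (row i of K equals u_i·v^T). A rank-one matrix u v^T satisfies K u = u (v·u) and kills the (3)-dimensional subspace v^⊥, so its characteristic polynomial is lambda^3 (lambda - v·u) with v·u = tr K = 2. Hence the eigenvalues of I - K are 1 (multiplicity 3) and 1 - (2) = -1, so det(I - K) = -1. (Direct check: I - K =
[[-2, 3, -1, -3],
 [-6, 7, -2, -6],
 [-6, 6, -1, -6],
 [-3, 3, -1, -2]]
has determinant -1.) The finite-dimensional Fredholm alternative says: either (I - K) is invertible, or ker(I - K) ≠ {0} and then range(I - K) = ker((I - K)^*)^⊥, with dim ker(I - K) = dim ker((I - K)^*). Since det(I - K) ≠ 0, 1 is not an eigenvalue of K and ker(I - K) = {0}, so we are in the first case: for every y there is a unique x = (I - K)^(-1) y. Explicitly, by the Sherman–Morrison formula, (I - u v^T)^(-1) = I + u v^T/(1 - v·u), i.e. (I - K)^(-1) = I - K.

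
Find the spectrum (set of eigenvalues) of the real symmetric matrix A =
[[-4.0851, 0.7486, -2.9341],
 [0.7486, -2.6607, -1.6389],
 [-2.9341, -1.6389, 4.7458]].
sigma(A) ≈ {-5, -3, 6}

A is real symmetric, so its spectrum consists of real eigenvalues. Expanding the characteristic polynomial of the displayed matrix gives
  det(λ I - A) = p(λ) = λ^3 + (2)λ^2 + (-33)λ + (-90.0016).
Solving p(λ) = 0 yields eigenvalues ≈ -5, -3, 6. (A is shown rounded to 4 decimals, so these recover the underlying integer eigenvalues to within that precision.)
Verification: the trace of A = -2 equals the sum of eigenvalues -2, and det(A) ≈ 90.0016 matches the eigenvalue product 90.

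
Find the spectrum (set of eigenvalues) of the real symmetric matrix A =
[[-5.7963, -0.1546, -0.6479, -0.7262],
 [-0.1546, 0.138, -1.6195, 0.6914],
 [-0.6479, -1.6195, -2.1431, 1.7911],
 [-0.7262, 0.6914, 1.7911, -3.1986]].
sigma(A) ≈ {-6, -5, -1, 1}

A is real symmetric, so its spectrum consists of real eigenvalues. Expanding the characteristic polynomial of the displayed matrix gives
  det(λ I - A) = p(λ) = λ^4 + (11)λ^3 + (29)λ^2 + (-11)λ + (-30).
Solving p(λ) = 0 yields eigenvalues ≈ -6, -5, -1, 1. (A is shown rounded to 4 decimals, so these recover the underlying integer eigenvalues to within that precision.)
Verification: the trace of A = -11 equals the sum of eigenvalues -11, and det(A) ≈ -29.9999 matches the eigenvalue product -30.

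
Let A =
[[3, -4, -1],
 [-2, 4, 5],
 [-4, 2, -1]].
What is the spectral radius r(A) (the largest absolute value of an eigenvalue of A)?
r(A) ≈ 8.4782

The eigenvalues of A are the roots of its characteristic polynomial. With M = A (coefficients from the trace, the sum of principal 2x2 minors, and det A):
  p(λ) = det(λ I - M) = λ^3 - 6λ^2 - 17λ - 34.
No integer candidate from the rational root theorem (±divisors of 34) is a root, so the roots are irrational. The cubic discriminant is Δ = -92956 < 0, so there is one real root and a complex-conjugate pair. p(8) = -42 and p(9) = 56 have opposite signs, so a root lies in (8, 9); Newton's method refines it to λ ≈ 8.4782. Dividing out (λ - (8.4782)) leaves approximately λ^2 + 2.4782λ + 4.0103. For λ^2 + 2.4782λ + 4.0103 the discriminant is -9.8999. It is negative, so the remaining roots are the complex-conjugate pair λ ≈ -1.2391 ± 1.5732i. Their product equals the constant term, so |λ|^2 ≈ 4.0103 and |λ| ≈ 2.0026.
Thus the eigenvalues (to 4 decimals) are 8.4782 (modulus 8.4782); -1.2391 ± 1.5732i (modulus 2.0026). The spectral radius is the largest modulus: r(A) ≈ 8.4782. (Cross-check: r(A) ≤ ||A||_2 ≈ 8.4921; equality holds whenever A is normal, though it can also hold for some non-normal A.)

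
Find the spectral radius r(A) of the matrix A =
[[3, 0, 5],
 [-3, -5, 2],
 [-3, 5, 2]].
r(A) ≈ 6.7251

The eigenvalues of A are the roots of its characteristic polynomial. With M = A (coefficients from the trace, the sum of principal 2x2 minors, and det A):
  p(λ) = det(λ I - M) = λ^3 - 14λ + 210.
No integer candidate from the rational root theorem (±divisors of 210) is a root, so the roots are irrational. The cubic discriminant is Δ = -1179724 < 0, so there is one real root and a complex-conjugate pair. p(-7) = -35 and p(-6) = 78 have opposite signs, so a root lies in (-7, -6); Newton's method refines it to λ ≈ -6.7251. Dividing out (λ - (-6.7251)) leaves approximately λ^2 - 6.7251λ + 31.2265. For λ^2 - 6.7251λ + 31.2265 the discriminant is -79.6794. It is negative, so the remaining roots are the complex-conjugate pair λ ≈ 3.3625 ± 4.4632i. Their product equals the constant term, so |λ|^2 ≈ 31.2265 and |λ| ≈ 5.5881.
Thus the eigenvalues (to 4 decimals) are -6.7251 (modulus 6.7251); 3.3625 ± 4.4632i (modulus 5.5881). The spectral radius is the largest modulus: r(A) ≈ 6.7251. (Cross-check: r(A) ≤ ||A||_2 ≈ 7.0711; equality holds whenever A is normal, though it can also hold for some non-normal A.)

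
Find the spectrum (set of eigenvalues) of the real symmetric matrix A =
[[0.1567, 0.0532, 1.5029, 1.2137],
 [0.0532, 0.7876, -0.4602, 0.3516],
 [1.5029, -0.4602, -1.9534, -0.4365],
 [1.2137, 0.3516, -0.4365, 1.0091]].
sigma(A) ≈ {-3, 0, 1, 2}

A is real symmetric, so its spectrum consists of real eigenvalues. Expanding the characteristic polynomial of the displayed matrix gives
  det(λ I - A) = p(λ) = λ^4 + (0)λ^3 + (-7)λ^2 + (6)λ + (0).
Solving p(λ) = 0 yields eigenvalues ≈ -3, 0, 1, 2. (A is shown rounded to 4 decimals, so these recover the underlying integer eigenvalues to within that precision.)
Verification: the trace of A = 0 equals the sum of eigenvalues 0, and det(A) ≈ -0.0001 matches the eigenvalue product 0.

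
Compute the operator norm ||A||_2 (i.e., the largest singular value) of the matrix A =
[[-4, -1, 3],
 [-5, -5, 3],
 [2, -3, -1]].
||A||_2 ≈ 8.9661 (= sqrt(largest eigenvalue of A^T A))

||A||_2 = sigma_max(A) = sqrt(lambda_max(A^T A)). Form the symmetric matrix M = A^T A =
[[45, 23, -29],
 [23, 35, -15],
 [-29, -15, 19]].
Its characteristic polynomial (trace, sum of principal 2x2 minors, determinant of M give the coefficients) is
  p(λ) = det(λ I - M) = λ^3 - 99λ^2 + 1500λ - 324.
No integer candidate from the rational root theorem (±divisors of 324) is a root, so the roots are irrational. The cubic discriminant is Δ = 8157960144 > 0, so there are three distinct real roots. p(0) = -324 and p(1) = 1078 have opposite signs, so a root lies in (0, 1); Newton's method refines it to λ ≈ 0.2192. p(18) = 432 and p(19) = -704 have opposite signs, so a root lies in (18, 19); Newton's method refines it to λ ≈ 18.3894. p(80) = -1924 and p(81) = 3078 have opposite signs, so a root lies in (80, 81); Newton's method refines it to λ ≈ 80.3914. Check (Vieta): the three roots sum to 99, matching tr M = 99.
So the eigenvalues of A^T A are ≈ 0.2192, 18.3894, 80.3914 (all ≥ 0, as they must be for A^T A). The largest is λ_max ≈ 80.3914, hence ||A||_2 = sqrt(λ_max) ≈ 8.9661.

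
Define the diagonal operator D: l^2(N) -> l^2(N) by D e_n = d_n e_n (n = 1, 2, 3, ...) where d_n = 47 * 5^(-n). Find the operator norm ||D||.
||D|| = 47/5 (attained at n = 1)

For D diagonal, ||D|| = sup_n |d_n|. The sequence d_n = 47 * 5^(-n) is positive and strictly decreasing (ratio 5^(-1) < 1), so the supremum is d_1 = 47/5. Hence ||D|| = 47/5.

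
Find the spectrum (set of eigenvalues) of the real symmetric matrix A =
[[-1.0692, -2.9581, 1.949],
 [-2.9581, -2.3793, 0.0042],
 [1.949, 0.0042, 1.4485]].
sigma(A) ≈ {-5, 0, 3}

A is real symmetric, so its spectrum consists of real eigenvalues. Expanding the characteristic polynomial of the displayed matrix gives
  det(λ I - A) = p(λ) = λ^3 + (2)λ^2 + (-15)λ + (0).
Solving p(λ) = 0 yields eigenvalues ≈ -5, 0, 3. (A is shown rounded to 4 decimals, so these recover the underlying integer eigenvalues to within that precision.)
Verification: the trace of A = -2 equals the sum of eigenvalues -2, and det(A) ≈ -0.0004 matches the eigenvalue product 0.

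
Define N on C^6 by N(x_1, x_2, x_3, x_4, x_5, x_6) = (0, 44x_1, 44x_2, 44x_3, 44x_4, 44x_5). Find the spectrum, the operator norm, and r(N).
sigma(N) = {0}; ||N|| = 44; r(N) = 0. (N is nilpotent with N^6 = 0.)

On C^6, N is a strictly lower-triangular matrix with 44 on the subdiagonal and zeros elsewhere, so its characteristic polynomial is lambda^6 and every eigenvalue is 0: sigma(N) = {0}. For the operator norm, N e_i = 44e_{i+1} for i = 1, ..., 5 and N e_6 = 0, so the singular values of N are 44 (with multiplicity 5) and 0; hence ||N|| = 44. The spectral radius r(N) = max|lambda| = 0. Note ||N|| > r(N) — characteristic of non-normal nilpotent operators. Indeed N^6 = 0.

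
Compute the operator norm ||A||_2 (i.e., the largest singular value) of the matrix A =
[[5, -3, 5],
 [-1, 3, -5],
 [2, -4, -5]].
||A||_2 ≈ 9.467 (= sqrt(largest eigenvalue of A^T A))

||A||_2 = sigma_max(A) = sqrt(lambda_max(A^T A)). Form the symmetric matrix M = A^T A =
[[30, -26, 20],
 [-26, 34, -10],
 [20, -10, 75]].
Its characteristic polynomial (trace, sum of principal 2x2 minors, determinant of M give the coefficients) is
  p(λ) = det(λ I - M) = λ^3 - 139λ^2 + 4644λ - 19600.
No integer candidate from the rational root theorem (±divisors of 19600) is a root, so the roots are irrational. The cubic discriminant is Δ = 22880413520 > 0, so there are three distinct real roots. p(4) = -3184 and p(5) = 270 have opposite signs, so a root lies in (4, 5); Newton's method refines it to λ ≈ 4.9191. p(44) = 816 and p(45) = -970 have opposite signs, so a root lies in (44, 45); Newton's method refines it to λ ≈ 44.4577. p(89) = -2334 and p(90) = 1460 have opposite signs, so a root lies in (89, 90); Newton's method refines it to λ ≈ 89.6232. Check (Vieta): the three roots sum to 139, matching tr M = 139.
So the eigenvalues of A^T A are ≈ 4.9191, 44.4577, 89.6232 (all ≥ 0, as they must be for A^T A). The largest is λ_max ≈ 89.6232, hence ||A||_2 = sqrt(λ_max) ≈ 9.467.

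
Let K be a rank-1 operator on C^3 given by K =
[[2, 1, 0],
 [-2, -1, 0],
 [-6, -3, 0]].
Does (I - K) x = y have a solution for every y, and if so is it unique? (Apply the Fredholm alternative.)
(I - K) is singular (det(I - K) = 0, i.e. 1 ∈ sigma(K)). (I - K) x = y is solvable iff y ⊥ ker((I - K)^*) = span{(2, 1, 0)}, i.e. iff 2y_1 + y_2 = 0. When solvable, the solutions are x = y + c·(1, -1, -3), c arbitrary (ker(I - K) = span{(1, -1, -3)}, dimension 1).

K has rank 1, so it is an outer product K = u v^T: every row of K is a multiple of one row vector. Reading off the entries, u = (1, -1, -3) and v = (2, 1, 0) (row i of K equals u_i·v^T). A rank-one matrix u v^T satisfies K u = u (v·u) and kills the (2)-dimensional subspace v^⊥, so its characteristic polynomial is lambda^2 (lambda - v·u) with v·u = tr K = 1. Hence the eigenvalues of I - K are 1 (multiplicity 2) and 1 - (1) = 0, so det(I - K) = 0. (Direct check: I - K =
[[-1, -1, 0],
 [2, 2, 0],
 [6, 3, 1]]
has determinant 0.) So 1 is an eigenvalue of K and (I - K) is not invertible. The finite-dimensional Fredholm alternative says: either (I - K) is invertible, or ker(I - K) ≠ {0} and then range(I - K) = ker((I - K)^*)^⊥, with dim ker(I - K) = dim ker((I - K)^*). We are in the second case, so we need both kernels. Kernel of I - K: (I - K) u = u - u (v·u) = u - u = 0, so ker(I - K) = span{u} = span{(1, -1, -3)} (it is exactly 1-dimensional because rank(I - K) = 2). Kernel of the adjoint: K is real, so (I - K)^* = I - K^T = I - v u^T, and (I - v u^T) v = v - v (u·v) = 0; hence ker((I - K)^*) = span{v} = span{(2, 1, 0)}. Therefore (I - K) x = y is solvable iff <y, v> = 0, i.e. iff 2y_1 + y_2 = 0. When this holds, K y = u (v·y) = 0, so (I - K) y = y and x = y is a particular solution; the full solution set is the line x = y + c·u = y + c·(1, -1, -3), c ∈ C.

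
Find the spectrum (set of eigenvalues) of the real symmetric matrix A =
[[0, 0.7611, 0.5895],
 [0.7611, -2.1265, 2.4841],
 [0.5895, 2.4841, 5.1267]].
sigma(A) ≈ {-3, 0, 6}

A is real symmetric, so its spectrum consists of real eigenvalues. Expanding the characteristic polynomial of the displayed matrix gives
  det(λ I - A) = p(λ) = λ^3 + (-3)λ^2 + (-18)λ + (0).
Solving p(λ) = 0 yields eigenvalues ≈ -3, 0, 6. (A is shown rounded to 4 decimals, so these recover the underlying integer eigenvalues to within that precision.)
Verification: the trace of A = 3 equals the sum of eigenvalues 3, and det(A) ≈ 0.0000 matches the eigenvalue product 0.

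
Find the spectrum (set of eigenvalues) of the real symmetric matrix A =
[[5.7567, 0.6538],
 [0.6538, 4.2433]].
sigma(A) ≈ {4, 6}

A is real symmetric, so its spectrum consists of real eigenvalues. Expanding the characteristic polynomial of the displayed matrix gives
  det(λ I - A) = p(λ) = λ^2 + (-10)λ + (24).
Solving p(λ) = 0 yields eigenvalues ≈ 4, 6. (A is shown rounded to 4 decimals, so these recover the underlying integer eigenvalues to within that precision.)
Verification: the trace of A = 10 equals the sum of eigenvalues 10, and det(A) ≈ 24.0000 matches the eigenvalue product 24.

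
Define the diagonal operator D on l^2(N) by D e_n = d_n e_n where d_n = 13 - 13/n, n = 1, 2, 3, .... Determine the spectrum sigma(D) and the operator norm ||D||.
sigma(D) = {13 - 13/n : n ≥ 1} ∪ {13}; ||D|| = 13

A bounded diagonal operator on l^2 with diagonal entries d_n has spectrum equal to the closure of {d_n : n ≥ 1}: every d_n is an eigenvalue (with eigenvector e_n), so {d_n} ⊂ sigma(D); the spectrum is closed, so its closure is too; and for lambda not in the closure, (D - lambda I) has bounded inverse (the diagonal entries 1/(d_n - lambda) are bounded). For our sequence d_n = 13 - 13/n, n = 1, 2, 3, ...:
  - {d_n} = {13 - 13/n : n ≥ 1}; the only limit point is 13
  - closure = {13 - 13/n : n ≥ 1} ∪ {13}
For the norm: a diagonal operator has ||D|| = sup_n |d_n|. Here d_n = 13 - 13/n increases monotonically from d_1 = 0 toward 13, with all terms in [0, 13); so sup_n |d_n| = 13 (the supremum is the limit, not attained). So ||D|| = 13.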